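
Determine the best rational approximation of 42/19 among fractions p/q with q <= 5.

Expand x = 42/19 as a continued fraction with the Euclidean algorithm:
  42 = 2*19 + 4, so a_0 = 2.
  19 = 4*4 + 3, so a_1 = 4.
  4 = 1*3 + 1, so a_2 = 1.
  3 = 3*1 + 0, so a_3 = 3.
so x = [2; 4, 1, 3].
Convergents (p_i = a_i*p_{i-1} + p_{i-2}, q_i = a_i*q_{i-1} + q_{i-2} with p_{-2}=0, p_{-1}=1, q_{-2}=1, q_{-1}=0), until the denominator exceeds 5:
  i=0: a_0=2, p_0 = 2*1 + 0 = 2, q_0 = 2*0 + 1 = 1.
  i=1: a_1=4, p_1 = 4*2 + 1 = 9, q_1 = 4*1 + 0 = 4.
  i=2: a_2=1, p_2 = 1*9 + 2 = 11, q_2 = 1*4 + 1 = 5.
  i=3: a_3=3, p_3 = 3*11 + 9 = 42, q_3 = 3*5 + 4 = 19.
q_3 = 19 > 5, so the last convergent with denominator <= 5 is p_2/q_2 = 11/5.
The closest fraction with denominator <= 5 is either p_2/q_2 or the intermediate fraction (k*p_2 + p_1)/(k*q_2 + q_1) with the largest k >= 1 whose denominator stays <= 5; these approach x as k grows, and every other convergent or intermediate fraction in range is farther away.
Largest k: floor((5 - q_1)/q_2) = floor((5 - 4)/5) = 0.
Since k = 0, no intermediate fraction beyond p_2/q_2 has denominator <= 5, so the convergent 11/5 is the closest (its error is |42*5 - 11*19|/(19*5) = 1/95).

11/5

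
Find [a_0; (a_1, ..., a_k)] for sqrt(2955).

[54; (2, 1, 3, 1, 1, 17, 1, 1, 3, 1, 2, 108)]

Write x_i = (sqrt(2955) + m_i)/d_i with (m_0, d_0) = (0, 1). a_0 = floor(sqrt(2955)) = 54, since 54^2 = 2916 <= 2955 < 3025 = 55^2.
Iterate m_{i+1} = d_i*a_i - m_i, d_{i+1} = (2955 - m_{i+1}^2)/d_i, a_{i+1} = floor((a_0 + m_{i+1})/d_{i+1}):
  m_1 = 1*54 - 0 = 54, d_1 = (2955 - 54^2)/1 = 39/1 = 39, a_1 = floor((54 + 54)/39) = 2.
  m_2 = 39*2 - 54 = 24, d_2 = (2955 - 24^2)/39 = 2379/39 = 61, a_2 = floor((54 + 24)/61) = 1.
  m_3 = 61*1 - 24 = 37, d_3 = (2955 - 37^2)/61 = 1586/61 = 26, a_3 = floor((54 + 37)/26) = 3.
  m_4 = 26*3 - 37 = 41, d_4 = (2955 - 41^2)/26 = 1274/26 = 49, a_4 = floor((54 + 41)/49) = 1.
  m_5 = 49*1 - 41 = 8, d_5 = (2955 - 8^2)/49 = 2891/49 = 59, a_5 = floor((54 + 8)/59) = 1.
  m_6 = 59*1 - 8 = 51, d_6 = (2955 - 51^2)/59 = 354/59 = 6, a_6 = floor((54 + 51)/6) = 17.
  m_7 = 6*17 - 51 = 51, d_7 = (2955 - 51^2)/6 = 354/6 = 59, a_7 = floor((54 + 51)/59) = 1.
  m_8 = 59*1 - 51 = 8, d_8 = (2955 - 8^2)/59 = 2891/59 = 49, a_8 = floor((54 + 8)/49) = 1.
  m_9 = 49*1 - 8 = 41, d_9 = (2955 - 41^2)/49 = 1274/49 = 26, a_9 = floor((54 + 41)/26) = 3.
  m_10 = 26*3 - 41 = 37, d_10 = (2955 - 37^2)/26 = 1586/26 = 61, a_10 = floor((54 + 37)/61) = 1.
  m_11 = 61*1 - 37 = 24, d_11 = (2955 - 24^2)/61 = 2379/61 = 39, a_11 = floor((54 + 24)/39) = 2.
  m_12 = 39*2 - 24 = 54, d_12 = (2955 - 54^2)/39 = 39/39 = 1, a_12 = floor((54 + 54)/1) = 108.
  m_13 = 1*108 - 54 = 54, d_13 = (2955 - 54^2)/1 = 39/1 = 39: (m_13, d_13) = (m_1, d_1) = (54, 39), so from here the quotients repeat a_1, ..., a_12; the period length is 12.
Hence the expansion of sqrt(2955) is a_0 = 54 followed by the repeating block 2, 1, 3, 1, 1, 17, 1, 1, 3, 1, 2, 108 (period 12).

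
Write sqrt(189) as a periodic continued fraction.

[13; (1, 2, 1, 26)]

Write x_i = (sqrt(189) + m_i)/d_i with (m_0, d_0) = (0, 1). a_0 = floor(sqrt(189)) = 13, since 13^2 = 169 <= 189 < 196 = 14^2.
Iterate m_{i+1} = d_i*a_i - m_i, d_{i+1} = (189 - m_{i+1}^2)/d_i, a_{i+1} = floor((a_0 + m_{i+1})/d_{i+1}):
  m_1 = 1*13 - 0 = 13, d_1 = (189 - 13^2)/1 = 20/1 = 20, a_1 = floor((13 + 13)/20) = 1.
  m_2 = 20*1 - 13 = 7, d_2 = (189 - 7^2)/20 = 140/20 = 7, a_2 = floor((13 + 7)/7) = 2.
  m_3 = 7*2 - 7 = 7, d_3 = (189 - 7^2)/7 = 140/7 = 20, a_3 = floor((13 + 7)/20) = 1.
  m_4 = 20*1 - 7 = 13, d_4 = (189 - 13^2)/20 = 20/20 = 1, a_4 = floor((13 + 13)/1) = 26.
  m_5 = 1*26 - 13 = 13, d_5 = (189 - 13^2)/1 = 20/1 = 20: (m_5, d_5) = (m_1, d_1) = (13, 20), so from here the quotients repeat a_1, ..., a_4; the period length is 4.
Hence the expansion of sqrt(189) is a_0 = 13 followed by the repeating block 1, 2, 1, 26 (period 4).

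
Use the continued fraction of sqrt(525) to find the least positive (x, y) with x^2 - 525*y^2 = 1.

First expand sqrt(525) as a continued fraction. With x_i = (sqrt(525) + m_i)/d_i and (m_0, d_0) = (0, 1): a_0 = floor(sqrt(525)) = 22, since 22^2 = 484 <= 525 < 529 = 23^2.
Iterate m_{i+1} = d_i*a_i - m_i, d_{i+1} = (525 - m_{i+1}^2)/d_i, a_{i+1} = floor((a_0 + m_{i+1})/d_{i+1}):
  m_1 = 1*22 - 0 = 22, d_1 = (525 - 22^2)/1 = 41/1 = 41, a_1 = floor((22 + 22)/41) = 1.
  m_2 = 41*1 - 22 = 19, d_2 = (525 - 19^2)/41 = 164/41 = 4, a_2 = floor((22 + 19)/4) = 10.
  m_3 = 4*10 - 19 = 21, d_3 = (525 - 21^2)/4 = 84/4 = 21, a_3 = floor((22 + 21)/21) = 2.
  m_4 = 21*2 - 21 = 21, d_4 = (525 - 21^2)/21 = 84/21 = 4, a_4 = floor((22 + 21)/4) = 10.
  m_5 = 4*10 - 21 = 19, d_5 = (525 - 19^2)/4 = 164/4 = 41, a_5 = floor((22 + 19)/41) = 1.
  m_6 = 41*1 - 19 = 22, d_6 = (525 - 22^2)/41 = 41/41 = 1, a_6 = floor((22 + 22)/1) = 44.
  m_7 = 1*44 - 22 = 22, d_7 = (525 - 22^2)/1 = 41/1 = 41: (m_7, d_7) = (m_1, d_1) = (22, 41), so from here the quotients repeat a_1, ..., a_6; the period length is 6.
So sqrt(525) = [22; (1, 10, 2, 10, 1, 44)] with period length k = 6.
k is even, so the fundamental solution of x^2 - 525y^2 = 1 is (p_{k-1}, q_{k-1}) = (p_5, q_5); compute convergents through index 5.
Convergents (p_i = a_i*p_{i-1} + p_{i-2}, q_i = a_i*q_{i-1} + q_{i-2} with p_{-2}=0, p_{-1}=1, q_{-2}=1, q_{-1}=0):
  i=0: a_0=22, p_0 = 22*1 + 0 = 22, q_0 = 22*0 + 1 = 1.
  i=1: a_1=1, p_1 = 1*22 + 1 = 23, q_1 = 1*1 + 0 = 1.
  i=2: a_2=10, p_2 = 10*23 + 22 = 252, q_2 = 10*1 + 1 = 11.
  i=3: a_3=2, p_3 = 2*252 + 23 = 527, q_3 = 2*11 + 1 = 23.
  i=4: a_4=10, p_4 = 10*527 + 252 = 5522, q_4 = 10*23 + 11 = 241.
  i=5: a_5=1, p_5 = 1*5522 + 527 = 6049, q_5 = 1*241 + 23 = 264.
Check: 6049^2 - 525*264^2 = 36590401 - 36590400 = 1, so (x, y) = (6049, 264) solves the equation, and by the theorem it is the least positive solution.

(x, y) = (6049, 264)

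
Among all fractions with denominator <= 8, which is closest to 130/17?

23/3

Expand x = 130/17 as a continued fraction with the Euclidean algorithm:
  130 = 7*17 + 11, so a_0 = 7.
  17 = 1*11 + 6, so a_1 = 1.
  11 = 1*6 + 5, so a_2 = 1.
  6 = 1*5 + 1, so a_3 = 1.
  5 = 5*1 + 0, so a_4 = 5.
so x = [7; 1, 1, 1, 5].
Convergents (p_i = a_i*p_{i-1} + p_{i-2}, q_i = a_i*q_{i-1} + q_{i-2} with p_{-2}=0, p_{-1}=1, q_{-2}=1, q_{-1}=0), until the denominator exceeds 8:
  i=0: a_0=7, p_0 = 7*1 + 0 = 7, q_0 = 7*0 + 1 = 1.
  i=1: a_1=1, p_1 = 1*7 + 1 = 8, q_1 = 1*1 + 0 = 1.
  i=2: a_2=1, p_2 = 1*8 + 7 = 15, q_2 = 1*1 + 1 = 2.
  i=3: a_3=1, p_3 = 1*15 + 8 = 23, q_3 = 1*2 + 1 = 3.
  i=4: a_4=5, p_4 = 5*23 + 15 = 130, q_4 = 5*3 + 2 = 17.
q_4 = 17 > 8, so the last convergent with denominator <= 8 is p_3/q_3 = 23/3.
The closest fraction with denominator <= 8 is either p_3/q_3 or the intermediate fraction (k*p_3 + p_2)/(k*q_3 + q_2) with the largest k >= 1 whose denominator stays <= 8; these approach x as k grows, and every other convergent or intermediate fraction in range is farther away.
Largest k: floor((8 - q_2)/q_3) = floor((8 - 2)/3) = 2.
That gives (2*23 + 15)/(2*3 + 2) = 61/8.
Compare the errors: |x - 23/3| = |130*3 - 23*17|/(17*3) = 1/51, and |x - 61/8| = |130*8 - 61*17|/(17*8) = 3/136.
Cross-multiplying, 1*136 = 136 < 153 = 3*51, so 1/51 is smaller: the convergent 23/3 is closer to x than 61/8.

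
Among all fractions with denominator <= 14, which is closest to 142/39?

51/14

Expand x = 142/39 as a continued fraction with the Euclidean algorithm:
  142 = 3*39 + 25, so a_0 = 3.
  39 = 1*25 + 14, so a_1 = 1.
  25 = 1*14 + 11, so a_2 = 1.
  14 = 1*11 + 3, so a_3 = 1.
  11 = 3*3 + 2, so a_4 = 3.
  3 = 1*2 + 1, so a_5 = 1.
  2 = 2*1 + 0, so a_6 = 2.
so x = [3; 1, 1, 1, 3, 1, 2].
Convergents (p_i = a_i*p_{i-1} + p_{i-2}, q_i = a_i*q_{i-1} + q_{i-2} with p_{-2}=0, p_{-1}=1, q_{-2}=1, q_{-1}=0), until the denominator exceeds 14:
  i=0: a_0=3, p_0 = 3*1 + 0 = 3, q_0 = 3*0 + 1 = 1.
  i=1: a_1=1, p_1 = 1*3 + 1 = 4, q_1 = 1*1 + 0 = 1.
  i=2: a_2=1, p_2 = 1*4 + 3 = 7, q_2 = 1*1 + 1 = 2.
  i=3: a_3=1, p_3 = 1*7 + 4 = 11, q_3 = 1*2 + 1 = 3.
  i=4: a_4=3, p_4 = 3*11 + 7 = 40, q_4 = 3*3 + 2 = 11.
  i=5: a_5=1, p_5 = 1*40 + 11 = 51, q_5 = 1*11 + 3 = 14.
  i=6: a_6=2, p_6 = 2*51 + 40 = 142, q_6 = 2*14 + 11 = 39.
q_6 = 39 > 14, so the last convergent with denominator <= 14 is p_5/q_5 = 51/14.
The closest fraction with denominator <= 14 is either p_5/q_5 or the intermediate fraction (k*p_5 + p_4)/(k*q_5 + q_4) with the largest k >= 1 whose denominator stays <= 14; these approach x as k grows, and every other convergent or intermediate fraction in range is farther away.
Largest k: floor((14 - q_4)/q_5) = floor((14 - 11)/14) = 0.
Since k = 0, no intermediate fraction beyond p_5/q_5 has denominator <= 14, so the convergent 51/14 is the closest (its error is |142*14 - 51*39|/(39*14) = 1/546).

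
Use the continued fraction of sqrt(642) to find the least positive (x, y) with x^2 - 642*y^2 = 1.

(x, y) = (5777, 228)

First expand sqrt(642) as a continued fraction. With x_i = (sqrt(642) + m_i)/d_i and (m_0, d_0) = (0, 1): a_0 = floor(sqrt(642)) = 25, since 25^2 = 625 <= 642 < 676 = 26^2.
Iterate m_{i+1} = d_i*a_i - m_i, d_{i+1} = (642 - m_{i+1}^2)/d_i, a_{i+1} = floor((a_0 + m_{i+1})/d_{i+1}):
  m_1 = 1*25 - 0 = 25, d_1 = (642 - 25^2)/1 = 17/1 = 17, a_1 = floor((25 + 25)/17) = 2.
  m_2 = 17*2 - 25 = 9, d_2 = (642 - 9^2)/17 = 561/17 = 33, a_2 = floor((25 + 9)/33) = 1.
  m_3 = 33*1 - 9 = 24, d_3 = (642 - 24^2)/33 = 66/33 = 2, a_3 = floor((25 + 24)/2) = 24.
  m_4 = 2*24 - 24 = 24, d_4 = (642 - 24^2)/2 = 66/2 = 33, a_4 = floor((25 + 24)/33) = 1.
  m_5 = 33*1 - 24 = 9, d_5 = (642 - 9^2)/33 = 561/33 = 17, a_5 = floor((25 + 9)/17) = 2.
  m_6 = 17*2 - 9 = 25, d_6 = (642 - 25^2)/17 = 17/17 = 1, a_6 = floor((25 + 25)/1) = 50.
  m_7 = 1*50 - 25 = 25, d_7 = (642 - 25^2)/1 = 17/1 = 17: (m_7, d_7) = (m_1, d_1) = (25, 17), so from here the quotients repeat a_1, ..., a_6; the period length is 6.
So sqrt(642) = [25; (2, 1, 24, 1, 2, 50)] with period length k = 6.
k is even, so the fundamental solution of x^2 - 642y^2 = 1 is (p_{k-1}, q_{k-1}) = (p_5, q_5); compute convergents through index 5.
Convergents (p_i = a_i*p_{i-1} + p_{i-2}, q_i = a_i*q_{i-1} + q_{i-2} with p_{-2}=0, p_{-1}=1, q_{-2}=1, q_{-1}=0):
  i=0: a_0=25, p_0 = 25*1 + 0 = 25, q_0 = 25*0 + 1 = 1.
  i=1: a_1=2, p_1 = 2*25 + 1 = 51, q_1 = 2*1 + 0 = 2.
  i=2: a_2=1, p_2 = 1*51 + 25 = 76, q_2 = 1*2 + 1 = 3.
  i=3: a_3=24, p_3 = 24*76 + 51 = 1875, q_3 = 24*3 + 2 = 74.
  i=4: a_4=1, p_4 = 1*1875 + 76 = 1951, q_4 = 1*74 + 3 = 77.
  i=5: a_5=2, p_5 = 2*1951 + 1875 = 5777, q_5 = 2*77 + 74 = 228.
Check: 5777^2 - 642*228^2 = 33373729 - 33373728 = 1, so (x, y) = (5777, 228) solves the equation, and by the theorem it is the least positive solution.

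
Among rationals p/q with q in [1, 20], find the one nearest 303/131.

37/16

Expand x = 303/131 as a continued fraction with the Euclidean algorithm:
  303 = 2*131 + 41, so a_0 = 2.
  131 = 3*41 + 8, so a_1 = 3.
  41 = 5*8 + 1, so a_2 = 5.
  8 = 8*1 + 0, so a_3 = 8.
so x = [2; 3, 5, 8].
Convergents (p_i = a_i*p_{i-1} + p_{i-2}, q_i = a_i*q_{i-1} + q_{i-2} with p_{-2}=0, p_{-1}=1, q_{-2}=1, q_{-1}=0), until the denominator exceeds 20:
  i=0: a_0=2, p_0 = 2*1 + 0 = 2, q_0 = 2*0 + 1 = 1.
  i=1: a_1=3, p_1 = 3*2 + 1 = 7, q_1 = 3*1 + 0 = 3.
  i=2: a_2=5, p_2 = 5*7 + 2 = 37, q_2 = 5*3 + 1 = 16.
  i=3: a_3=8, p_3 = 8*37 + 7 = 303, q_3 = 8*16 + 3 = 131.
q_3 = 131 > 20, so the last convergent with denominator <= 20 is p_2/q_2 = 37/16.
The closest fraction with denominator <= 20 is either p_2/q_2 or the intermediate fraction (k*p_2 + p_1)/(k*q_2 + q_1) with the largest k >= 1 whose denominator stays <= 20; these approach x as k grows, and every other convergent or intermediate fraction in range is farther away.
Largest k: floor((20 - q_1)/q_2) = floor((20 - 3)/16) = 1.
That gives (1*37 + 7)/(1*16 + 3) = 44/19.
Compare the errors: |x - 37/16| = |303*16 - 37*131|/(131*16) = 1/2096, and |x - 44/19| = |303*19 - 44*131|/(131*19) = 7/2489.
Cross-multiplying, 1*2489 = 2489 < 14672 = 7*2096, so 1/2096 is smaller: the convergent 37/16 is closer to x than 44/19.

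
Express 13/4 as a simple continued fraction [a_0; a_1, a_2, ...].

[3; 4]

Run the Euclidean algorithm on 13 and 4; the successive quotients are the partial quotients a_0, a_1, ... (each step inverts the fractional part left over by the previous one):
  13 = 3*4 + 1, so a_0 = 3.
  4 = 4*1 + 0, so a_1 = 4.
The remainder reaches 0 after 2 divisions, so the expansion has 2 partial quotients, read off in order.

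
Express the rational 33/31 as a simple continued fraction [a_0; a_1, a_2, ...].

[1; 15, 2]

Run the Euclidean algorithm on 33 and 31; the successive quotients are the partial quotients a_0, a_1, ... (each step inverts the fractional part left over by the previous one):
  33 = 1*31 + 2, so a_0 = 1.
  31 = 15*2 + 1, so a_1 = 15.
  2 = 2*1 + 0, so a_2 = 2.
The remainder reaches 0 after 3 divisions, so the expansion has 3 partial quotients, read off in order.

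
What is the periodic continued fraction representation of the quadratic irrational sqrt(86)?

Write x_i = (sqrt(86) + m_i)/d_i with (m_0, d_0) = (0, 1). a_0 = floor(sqrt(86)) = 9, since 9^2 = 81 <= 86 < 100 = 10^2.
Iterate m_{i+1} = d_i*a_i - m_i, d_{i+1} = (86 - m_{i+1}^2)/d_i, a_{i+1} = floor((a_0 + m_{i+1})/d_{i+1}):
  m_1 = 1*9 - 0 = 9, d_1 = (86 - 9^2)/1 = 5/1 = 5, a_1 = floor((9 + 9)/5) = 3.
  m_2 = 5*3 - 9 = 6, d_2 = (86 - 6^2)/5 = 50/5 = 10, a_2 = floor((9 + 6)/10) = 1.
  m_3 = 10*1 - 6 = 4, d_3 = (86 - 4^2)/10 = 70/10 = 7, a_3 = floor((9 + 4)/7) = 1.
  m_4 = 7*1 - 4 = 3, d_4 = (86 - 3^2)/7 = 77/7 = 11, a_4 = floor((9 + 3)/11) = 1.
  m_5 = 11*1 - 3 = 8, d_5 = (86 - 8^2)/11 = 22/11 = 2, a_5 = floor((9 + 8)/2) = 8.
  m_6 = 2*8 - 8 = 8, d_6 = (86 - 8^2)/2 = 22/2 = 11, a_6 = floor((9 + 8)/11) = 1.
  m_7 = 11*1 - 8 = 3, d_7 = (86 - 3^2)/11 = 77/11 = 7, a_7 = floor((9 + 3)/7) = 1.
  m_8 = 7*1 - 3 = 4, d_8 = (86 - 4^2)/7 = 70/7 = 10, a_8 = floor((9 + 4)/10) = 1.
  m_9 = 10*1 - 4 = 6, d_9 = (86 - 6^2)/10 = 50/10 = 5, a_9 = floor((9 + 6)/5) = 3.
  m_10 = 5*3 - 6 = 9, d_10 = (86 - 9^2)/5 = 5/5 = 1, a_10 = floor((9 + 9)/1) = 18.
  m_11 = 1*18 - 9 = 9, d_11 = (86 - 9^2)/1 = 5/1 = 5: (m_11, d_11) = (m_1, d_1) = (9, 5), so from here the quotients repeat a_1, ..., a_10; the period length is 10.
Hence the expansion of sqrt(86) is a_0 = 9 followed by the repeating block 3, 1, 1, 1, 8, 1, 1, 1, 3, 18 (period 10).

[9; (3, 1, 1, 1, 8, 1, 1, 1, 3, 18)]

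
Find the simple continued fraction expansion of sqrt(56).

[7; (2, 14)]

Write x_i = (sqrt(56) + m_i)/d_i with (m_0, d_0) = (0, 1). a_0 = floor(sqrt(56)) = 7, since 7^2 = 49 <= 56 < 64 = 8^2.
Iterate m_{i+1} = d_i*a_i - m_i, d_{i+1} = (56 - m_{i+1}^2)/d_i, a_{i+1} = floor((a_0 + m_{i+1})/d_{i+1}):
  m_1 = 1*7 - 0 = 7, d_1 = (56 - 7^2)/1 = 7/1 = 7, a_1 = floor((7 + 7)/7) = 2.
  m_2 = 7*2 - 7 = 7, d_2 = (56 - 7^2)/7 = 7/7 = 1, a_2 = floor((7 + 7)/1) = 14.
  m_3 = 1*14 - 7 = 7, d_3 = (56 - 7^2)/1 = 7/1 = 7: (m_3, d_3) = (m_1, d_1) = (7, 7), so from here the quotients repeat a_1, a_2; the period length is 2.
Hence the expansion of sqrt(56) is a_0 = 7 followed by the repeating block 2, 14 (period 2).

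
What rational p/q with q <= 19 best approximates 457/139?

Expand x = 457/139 as a continued fraction with the Euclidean algorithm:
  457 = 3*139 + 40, so a_0 = 3.
  139 = 3*40 + 19, so a_1 = 3.
  40 = 2*19 + 2, so a_2 = 2.
  19 = 9*2 + 1, so a_3 = 9.
  2 = 2*1 + 0, so a_4 = 2.
so x = [3; 3, 2, 9, 2].
Convergents (p_i = a_i*p_{i-1} + p_{i-2}, q_i = a_i*q_{i-1} + q_{i-2} with p_{-2}=0, p_{-1}=1, q_{-2}=1, q_{-1}=0), until the denominator exceeds 19:
  i=0: a_0=3, p_0 = 3*1 + 0 = 3, q_0 = 3*0 + 1 = 1.
  i=1: a_1=3, p_1 = 3*3 + 1 = 10, q_1 = 3*1 + 0 = 3.
  i=2: a_2=2, p_2 = 2*10 + 3 = 23, q_2 = 2*3 + 1 = 7.
  i=3: a_3=9, p_3 = 9*23 + 10 = 217, q_3 = 9*7 + 3 = 66.
q_3 = 66 > 19, so the last convergent with denominator <= 19 is p_2/q_2 = 23/7.
The closest fraction with denominator <= 19 is either p_2/q_2 or the intermediate fraction (k*p_2 + p_1)/(k*q_2 + q_1) with the largest k >= 1 whose denominator stays <= 19; these approach x as k grows, and every other convergent or intermediate fraction in range is farther away.
Largest k: floor((19 - q_1)/q_2) = floor((19 - 3)/7) = 2.
That gives (2*23 + 10)/(2*7 + 3) = 56/17.
Compare the errors: |x - 23/7| = |457*7 - 23*139|/(139*7) = 2/973, and |x - 56/17| = |457*17 - 56*139|/(139*17) = 15/2363.
Cross-multiplying, 2*2363 = 4726 < 14595 = 15*973, so 2/973 is smaller: the convergent 23/7 is closer to x than 56/17.

23/7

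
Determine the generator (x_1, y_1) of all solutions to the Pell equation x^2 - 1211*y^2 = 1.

(x, y) = (174, 5)

First expand sqrt(1211) as a continued fraction. With x_i = (sqrt(1211) + m_i)/d_i and (m_0, d_0) = (0, 1): a_0 = floor(sqrt(1211)) = 34, since 34^2 = 1156 <= 1211 < 1225 = 35^2.
Iterate m_{i+1} = d_i*a_i - m_i, d_{i+1} = (1211 - m_{i+1}^2)/d_i, a_{i+1} = floor((a_0 + m_{i+1})/d_{i+1}):
  m_1 = 1*34 - 0 = 34, d_1 = (1211 - 34^2)/1 = 55/1 = 55, a_1 = floor((34 + 34)/55) = 1.
  m_2 = 55*1 - 34 = 21, d_2 = (1211 - 21^2)/55 = 770/55 = 14, a_2 = floor((34 + 21)/14) = 3.
  m_3 = 14*3 - 21 = 21, d_3 = (1211 - 21^2)/14 = 770/14 = 55, a_3 = floor((34 + 21)/55) = 1.
  m_4 = 55*1 - 21 = 34, d_4 = (1211 - 34^2)/55 = 55/55 = 1, a_4 = floor((34 + 34)/1) = 68.
  m_5 = 1*68 - 34 = 34, d_5 = (1211 - 34^2)/1 = 55/1 = 55: (m_5, d_5) = (m_1, d_1) = (34, 55), so from here the quotients repeat a_1, ..., a_4; the period length is 4.
So sqrt(1211) = [34; (1, 3, 1, 68)] with period length k = 4.
k is even, so the fundamental solution of x^2 - 1211y^2 = 1 is (p_{k-1}, q_{k-1}) = (p_3, q_3); compute convergents through index 3.
Convergents (p_i = a_i*p_{i-1} + p_{i-2}, q_i = a_i*q_{i-1} + q_{i-2} with p_{-2}=0, p_{-1}=1, q_{-2}=1, q_{-1}=0):
  i=0: a_0=34, p_0 = 34*1 + 0 = 34, q_0 = 34*0 + 1 = 1.
  i=1: a_1=1, p_1 = 1*34 + 1 = 35, q_1 = 1*1 + 0 = 1.
  i=2: a_2=3, p_2 = 3*35 + 34 = 139, q_2 = 3*1 + 1 = 4.
  i=3: a_3=1, p_3 = 1*139 + 35 = 174, q_3 = 1*4 + 1 = 5.
Check: 174^2 - 1211*5^2 = 30276 - 30275 = 1, so (x, y) = (174, 5) solves the equation, and by the theorem it is the least positive solution.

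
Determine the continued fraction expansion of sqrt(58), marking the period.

Write x_i = (sqrt(58) + m_i)/d_i with (m_0, d_0) = (0, 1). a_0 = floor(sqrt(58)) = 7, since 7^2 = 49 <= 58 < 64 = 8^2.
Iterate m_{i+1} = d_i*a_i - m_i, d_{i+1} = (58 - m_{i+1}^2)/d_i, a_{i+1} = floor((a_0 + m_{i+1})/d_{i+1}):
  m_1 = 1*7 - 0 = 7, d_1 = (58 - 7^2)/1 = 9/1 = 9, a_1 = floor((7 + 7)/9) = 1.
  m_2 = 9*1 - 7 = 2, d_2 = (58 - 2^2)/9 = 54/9 = 6, a_2 = floor((7 + 2)/6) = 1.
  m_3 = 6*1 - 2 = 4, d_3 = (58 - 4^2)/6 = 42/6 = 7, a_3 = floor((7 + 4)/7) = 1.
  m_4 = 7*1 - 4 = 3, d_4 = (58 - 3^2)/7 = 49/7 = 7, a_4 = floor((7 + 3)/7) = 1.
  m_5 = 7*1 - 3 = 4, d_5 = (58 - 4^2)/7 = 42/7 = 6, a_5 = floor((7 + 4)/6) = 1.
  m_6 = 6*1 - 4 = 2, d_6 = (58 - 2^2)/6 = 54/6 = 9, a_6 = floor((7 + 2)/9) = 1.
  m_7 = 9*1 - 2 = 7, d_7 = (58 - 7^2)/9 = 9/9 = 1, a_7 = floor((7 + 7)/1) = 14.
  m_8 = 1*14 - 7 = 7, d_8 = (58 - 7^2)/1 = 9/1 = 9: (m_8, d_8) = (m_1, d_1) = (7, 9), so from here the quotients repeat a_1, ..., a_7; the period length is 7.
Hence the expansion of sqrt(58) is a_0 = 7 followed by the repeating block 1, 1, 1, 1, 1, 1, 14 (period 7).

[7; (1, 1, 1, 1, 1, 1, 14)]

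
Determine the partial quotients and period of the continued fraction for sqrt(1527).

Write x_i = (sqrt(1527) + m_i)/d_i with (m_0, d_0) = (0, 1). a_0 = floor(sqrt(1527)) = 39, since 39^2 = 1521 <= 1527 < 1600 = 40^2.
Iterate m_{i+1} = d_i*a_i - m_i, d_{i+1} = (1527 - m_{i+1}^2)/d_i, a_{i+1} = floor((a_0 + m_{i+1})/d_{i+1}):
  m_1 = 1*39 - 0 = 39, d_1 = (1527 - 39^2)/1 = 6/1 = 6, a_1 = floor((39 + 39)/6) = 13.
  m_2 = 6*13 - 39 = 39, d_2 = (1527 - 39^2)/6 = 6/6 = 1, a_2 = floor((39 + 39)/1) = 78.
  m_3 = 1*78 - 39 = 39, d_3 = (1527 - 39^2)/1 = 6/1 = 6: (m_3, d_3) = (m_1, d_1) = (39, 6), so from here the quotients repeat a_1, a_2; the period length is 2.
Hence the expansion of sqrt(1527) is a_0 = 39 followed by the repeating block 13, 78 (period 2).

[39; (13, 78)]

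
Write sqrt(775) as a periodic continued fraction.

[27; (1, 5, 4, 1, 8, 2, 8, 1, 4, 5, 1, 54)]

Write x_i = (sqrt(775) + m_i)/d_i with (m_0, d_0) = (0, 1). a_0 = floor(sqrt(775)) = 27, since 27^2 = 729 <= 775 < 784 = 28^2.
Iterate m_{i+1} = d_i*a_i - m_i, d_{i+1} = (775 - m_{i+1}^2)/d_i, a_{i+1} = floor((a_0 + m_{i+1})/d_{i+1}):
  m_1 = 1*27 - 0 = 27, d_1 = (775 - 27^2)/1 = 46/1 = 46, a_1 = floor((27 + 27)/46) = 1.
  m_2 = 46*1 - 27 = 19, d_2 = (775 - 19^2)/46 = 414/46 = 9, a_2 = floor((27 + 19)/9) = 5.
  m_3 = 9*5 - 19 = 26, d_3 = (775 - 26^2)/9 = 99/9 = 11, a_3 = floor((27 + 26)/11) = 4.
  m_4 = 11*4 - 26 = 18, d_4 = (775 - 18^2)/11 = 451/11 = 41, a_4 = floor((27 + 18)/41) = 1.
  m_5 = 41*1 - 18 = 23, d_5 = (775 - 23^2)/41 = 246/41 = 6, a_5 = floor((27 + 23)/6) = 8.
  m_6 = 6*8 - 23 = 25, d_6 = (775 - 25^2)/6 = 150/6 = 25, a_6 = floor((27 + 25)/25) = 2.
  m_7 = 25*2 - 25 = 25, d_7 = (775 - 25^2)/25 = 150/25 = 6, a_7 = floor((27 + 25)/6) = 8.
  m_8 = 6*8 - 25 = 23, d_8 = (775 - 23^2)/6 = 246/6 = 41, a_8 = floor((27 + 23)/41) = 1.
  m_9 = 41*1 - 23 = 18, d_9 = (775 - 18^2)/41 = 451/41 = 11, a_9 = floor((27 + 18)/11) = 4.
  m_10 = 11*4 - 18 = 26, d_10 = (775 - 26^2)/11 = 99/11 = 9, a_10 = floor((27 + 26)/9) = 5.
  m_11 = 9*5 - 26 = 19, d_11 = (775 - 19^2)/9 = 414/9 = 46, a_11 = floor((27 + 19)/46) = 1.
  m_12 = 46*1 - 19 = 27, d_12 = (775 - 27^2)/46 = 46/46 = 1, a_12 = floor((27 + 27)/1) = 54.
  m_13 = 1*54 - 27 = 27, d_13 = (775 - 27^2)/1 = 46/1 = 46: (m_13, d_13) = (m_1, d_1) = (27, 46), so from here the quotients repeat a_1, ..., a_12; the period length is 12.
Hence the expansion of sqrt(775) is a_0 = 27 followed by the repeating block 1, 5, 4, 1, 8, 2, 8, 1, 4, 5, 1, 54 (period 12).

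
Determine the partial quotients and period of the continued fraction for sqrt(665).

Write x_i = (sqrt(665) + m_i)/d_i with (m_0, d_0) = (0, 1). a_0 = floor(sqrt(665)) = 25, since 25^2 = 625 <= 665 < 676 = 26^2.
Iterate m_{i+1} = d_i*a_i - m_i, d_{i+1} = (665 - m_{i+1}^2)/d_i, a_{i+1} = floor((a_0 + m_{i+1})/d_{i+1}):
  m_1 = 1*25 - 0 = 25, d_1 = (665 - 25^2)/1 = 40/1 = 40, a_1 = floor((25 + 25)/40) = 1.
  m_2 = 40*1 - 25 = 15, d_2 = (665 - 15^2)/40 = 440/40 = 11, a_2 = floor((25 + 15)/11) = 3.
  m_3 = 11*3 - 15 = 18, d_3 = (665 - 18^2)/11 = 341/11 = 31, a_3 = floor((25 + 18)/31) = 1.
  m_4 = 31*1 - 18 = 13, d_4 = (665 - 13^2)/31 = 496/31 = 16, a_4 = floor((25 + 13)/16) = 2.
  m_5 = 16*2 - 13 = 19, d_5 = (665 - 19^2)/16 = 304/16 = 19, a_5 = floor((25 + 19)/19) = 2.
  m_6 = 19*2 - 19 = 19, d_6 = (665 - 19^2)/19 = 304/19 = 16, a_6 = floor((25 + 19)/16) = 2.
  m_7 = 16*2 - 19 = 13, d_7 = (665 - 13^2)/16 = 496/16 = 31, a_7 = floor((25 + 13)/31) = 1.
  m_8 = 31*1 - 13 = 18, d_8 = (665 - 18^2)/31 = 341/31 = 11, a_8 = floor((25 + 18)/11) = 3.
  m_9 = 11*3 - 18 = 15, d_9 = (665 - 15^2)/11 = 440/11 = 40, a_9 = floor((25 + 15)/40) = 1.
  m_10 = 40*1 - 15 = 25, d_10 = (665 - 25^2)/40 = 40/40 = 1, a_10 = floor((25 + 25)/1) = 50.
  m_11 = 1*50 - 25 = 25, d_11 = (665 - 25^2)/1 = 40/1 = 40: (m_11, d_11) = (m_1, d_1) = (25, 40), so from here the quotients repeat a_1, ..., a_10; the period length is 10.
Hence the expansion of sqrt(665) is a_0 = 25 followed by the repeating block 1, 3, 1, 2, 2, 2, 1, 3, 1, 50 (period 10).

[25; (1, 3, 1, 2, 2, 2, 1, 3, 1, 50)]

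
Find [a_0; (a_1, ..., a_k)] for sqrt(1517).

Write x_i = (sqrt(1517) + m_i)/d_i with (m_0, d_0) = (0, 1). a_0 = floor(sqrt(1517)) = 38, since 38^2 = 1444 <= 1517 < 1521 = 39^2.
Iterate m_{i+1} = d_i*a_i - m_i, d_{i+1} = (1517 - m_{i+1}^2)/d_i, a_{i+1} = floor((a_0 + m_{i+1})/d_{i+1}):
  m_1 = 1*38 - 0 = 38, d_1 = (1517 - 38^2)/1 = 73/1 = 73, a_1 = floor((38 + 38)/73) = 1.
  m_2 = 73*1 - 38 = 35, d_2 = (1517 - 35^2)/73 = 292/73 = 4, a_2 = floor((38 + 35)/4) = 18.
  m_3 = 4*18 - 35 = 37, d_3 = (1517 - 37^2)/4 = 148/4 = 37, a_3 = floor((38 + 37)/37) = 2.
  m_4 = 37*2 - 37 = 37, d_4 = (1517 - 37^2)/37 = 148/37 = 4, a_4 = floor((38 + 37)/4) = 18.
  m_5 = 4*18 - 37 = 35, d_5 = (1517 - 35^2)/4 = 292/4 = 73, a_5 = floor((38 + 35)/73) = 1.
  m_6 = 73*1 - 35 = 38, d_6 = (1517 - 38^2)/73 = 73/73 = 1, a_6 = floor((38 + 38)/1) = 76.
  m_7 = 1*76 - 38 = 38, d_7 = (1517 - 38^2)/1 = 73/1 = 73: (m_7, d_7) = (m_1, d_1) = (38, 73), so from here the quotients repeat a_1, ..., a_6; the period length is 6.
Hence the expansion of sqrt(1517) is a_0 = 38 followed by the repeating block 1, 18, 2, 18, 1, 76 (period 6).

[38; (1, 18, 2, 18, 1, 76)]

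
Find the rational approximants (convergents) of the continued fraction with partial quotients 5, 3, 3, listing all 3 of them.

Using the convergent recurrence p_i = a_i*p_{i-1} + p_{i-2}, q_i = a_i*q_{i-1} + q_{i-2} with p_{-2}=0, p_{-1}=1, q_{-2}=1, q_{-1}=0:
  i=0: a_0=5, p_0 = 5*1 + 0 = 5, q_0 = 5*0 + 1 = 1.
  i=1: a_1=3, p_1 = 3*5 + 1 = 16, q_1 = 3*1 + 0 = 3.
  i=2: a_2=3, p_2 = 3*16 + 5 = 53, q_2 = 3*3 + 1 = 10.

5/1, 16/3, 53/10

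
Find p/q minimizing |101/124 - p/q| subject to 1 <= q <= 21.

13/16

Expand x = 101/124 as a continued fraction with the Euclidean algorithm:
  101 = 0*124 + 101, so a_0 = 0.
  124 = 1*101 + 23, so a_1 = 1.
  101 = 4*23 + 9, so a_2 = 4.
  23 = 2*9 + 5, so a_3 = 2.
  9 = 1*5 + 4, so a_4 = 1.
  5 = 1*4 + 1, so a_5 = 1.
  4 = 4*1 + 0, so a_6 = 4.
so x = [0; 1, 4, 2, 1, 1, 4].
Convergents (p_i = a_i*p_{i-1} + p_{i-2}, q_i = a_i*q_{i-1} + q_{i-2} with p_{-2}=0, p_{-1}=1, q_{-2}=1, q_{-1}=0), until the denominator exceeds 21:
  i=0: a_0=0, p_0 = 0*1 + 0 = 0, q_0 = 0*0 + 1 = 1.
  i=1: a_1=1, p_1 = 1*0 + 1 = 1, q_1 = 1*1 + 0 = 1.
  i=2: a_2=4, p_2 = 4*1 + 0 = 4, q_2 = 4*1 + 1 = 5.
  i=3: a_3=2, p_3 = 2*4 + 1 = 9, q_3 = 2*5 + 1 = 11.
  i=4: a_4=1, p_4 = 1*9 + 4 = 13, q_4 = 1*11 + 5 = 16.
  i=5: a_5=1, p_5 = 1*13 + 9 = 22, q_5 = 1*16 + 11 = 27.
q_5 = 27 > 21, so the last convergent with denominator <= 21 is p_4/q_4 = 13/16.
The closest fraction with denominator <= 21 is either p_4/q_4 or the intermediate fraction (k*p_4 + p_3)/(k*q_4 + q_3) with the largest k >= 1 whose denominator stays <= 21; these approach x as k grows, and every other convergent or intermediate fraction in range is farther away.
Largest k: floor((21 - q_3)/q_4) = floor((21 - 11)/16) = 0.
Since k = 0, no intermediate fraction beyond p_4/q_4 has denominator <= 21, so the convergent 13/16 is the closest (its error is |101*16 - 13*124|/(124*16) = 4/1984).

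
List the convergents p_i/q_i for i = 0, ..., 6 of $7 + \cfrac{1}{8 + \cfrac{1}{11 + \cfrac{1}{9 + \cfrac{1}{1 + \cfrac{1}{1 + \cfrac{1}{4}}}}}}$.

7/1, 57/8, 634/89, 5763/809, 6397/898, 12160/1707, 55037/7726

Using the convergent recurrence p_i = a_i*p_{i-1} + p_{i-2}, q_i = a_i*q_{i-1} + q_{i-2} with p_{-2}=0, p_{-1}=1, q_{-2}=1, q_{-1}=0:
  i=0: a_0=7, p_0 = 7*1 + 0 = 7, q_0 = 7*0 + 1 = 1.
  i=1: a_1=8, p_1 = 8*7 + 1 = 57, q_1 = 8*1 + 0 = 8.
  i=2: a_2=11, p_2 = 11*57 + 7 = 634, q_2 = 11*8 + 1 = 89.
  i=3: a_3=9, p_3 = 9*634 + 57 = 5763, q_3 = 9*89 + 8 = 809.
  i=4: a_4=1, p_4 = 1*5763 + 634 = 6397, q_4 = 1*809 + 89 = 898.
  i=5: a_5=1, p_5 = 1*6397 + 5763 = 12160, q_5 = 1*898 + 809 = 1707.
  i=6: a_6=4, p_6 = 4*12160 + 6397 = 55037, q_6 = 4*1707 + 898 = 7726.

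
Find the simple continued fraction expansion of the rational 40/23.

Run the Euclidean algorithm on 40 and 23; the successive quotients are the partial quotients a_0, a_1, ... (each step inverts the fractional part left over by the previous one):
  40 = 1*23 + 17, so a_0 = 1.
  23 = 1*17 + 6, so a_1 = 1.
  17 = 2*6 + 5, so a_2 = 2.
  6 = 1*5 + 1, so a_3 = 1.
  5 = 5*1 + 0, so a_4 = 5.
The remainder reaches 0 after 5 divisions, so the expansion has 5 partial quotients, read off in order.

[1; 1, 2, 1, 5]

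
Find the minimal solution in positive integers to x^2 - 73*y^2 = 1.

(x, y) = (2281249, 267000)

First expand sqrt(73) as a continued fraction. With x_i = (sqrt(73) + m_i)/d_i and (m_0, d_0) = (0, 1): a_0 = floor(sqrt(73)) = 8, since 8^2 = 64 <= 73 < 81 = 9^2.
Iterate m_{i+1} = d_i*a_i - m_i, d_{i+1} = (73 - m_{i+1}^2)/d_i, a_{i+1} = floor((a_0 + m_{i+1})/d_{i+1}):
  m_1 = 1*8 - 0 = 8, d_1 = (73 - 8^2)/1 = 9/1 = 9, a_1 = floor((8 + 8)/9) = 1.
  m_2 = 9*1 - 8 = 1, d_2 = (73 - 1^2)/9 = 72/9 = 8, a_2 = floor((8 + 1)/8) = 1.
  m_3 = 8*1 - 1 = 7, d_3 = (73 - 7^2)/8 = 24/8 = 3, a_3 = floor((8 + 7)/3) = 5.
  m_4 = 3*5 - 7 = 8, d_4 = (73 - 8^2)/3 = 9/3 = 3, a_4 = floor((8 + 8)/3) = 5.
  m_5 = 3*5 - 8 = 7, d_5 = (73 - 7^2)/3 = 24/3 = 8, a_5 = floor((8 + 7)/8) = 1.
  m_6 = 8*1 - 7 = 1, d_6 = (73 - 1^2)/8 = 72/8 = 9, a_6 = floor((8 + 1)/9) = 1.
  m_7 = 9*1 - 1 = 8, d_7 = (73 - 8^2)/9 = 9/9 = 1, a_7 = floor((8 + 8)/1) = 16.
  m_8 = 1*16 - 8 = 8, d_8 = (73 - 8^2)/1 = 9/1 = 9: (m_8, d_8) = (m_1, d_1) = (8, 9), so from here the quotients repeat a_1, ..., a_7; the period length is 7.
So sqrt(73) = [8; (1, 1, 5, 5, 1, 1, 16)] with period length k = 7.
k is odd, so (p_{k-1}, q_{k-1}) only solves x^2 - 73y^2 = -1 and the fundamental solution of x^2 - 73y^2 = 1 is (p_{2k-1}, q_{2k-1}) = (p_13, q_13); compute convergents through index 13, running through the period twice.
Convergents (p_i = a_i*p_{i-1} + p_{i-2}, q_i = a_i*q_{i-1} + q_{i-2} with p_{-2}=0, p_{-1}=1, q_{-2}=1, q_{-1}=0):
  i=0: a_0=8, p_0 = 8*1 + 0 = 8, q_0 = 8*0 + 1 = 1.
  i=1: a_1=1, p_1 = 1*8 + 1 = 9, q_1 = 1*1 + 0 = 1.
  i=2: a_2=1, p_2 = 1*9 + 8 = 17, q_2 = 1*1 + 1 = 2.
  i=3: a_3=5, p_3 = 5*17 + 9 = 94, q_3 = 5*2 + 1 = 11.
  i=4: a_4=5, p_4 = 5*94 + 17 = 487, q_4 = 5*11 + 2 = 57.
  i=5: a_5=1, p_5 = 1*487 + 94 = 581, q_5 = 1*57 + 11 = 68.
  i=6: a_6=1, p_6 = 1*581 + 487 = 1068, q_6 = 1*68 + 57 = 125.
  i=7: a_7=16, p_7 = 16*1068 + 581 = 17669, q_7 = 16*125 + 68 = 2068.
  i=8: a_8=1, p_8 = 1*17669 + 1068 = 18737, q_8 = 1*2068 + 125 = 2193.
  i=9: a_9=1, p_9 = 1*18737 + 17669 = 36406, q_9 = 1*2193 + 2068 = 4261.
  i=10: a_10=5, p_10 = 5*36406 + 18737 = 200767, q_10 = 5*4261 + 2193 = 23498.
  i=11: a_11=5, p_11 = 5*200767 + 36406 = 1040241, q_11 = 5*23498 + 4261 = 121751.
  i=12: a_12=1, p_12 = 1*1040241 + 200767 = 1241008, q_12 = 1*121751 + 23498 = 145249.
  i=13: a_13=1, p_13 = 1*1241008 + 1040241 = 2281249, q_13 = 1*145249 + 121751 = 267000.
Indeed p_6^2 - 73*q_6^2 = 1140624 - 1140625 = -1, not +1.
Check: 2281249^2 - 73*267000^2 = 5204097000001 - 5204097000000 = 1, so (x, y) = (2281249, 267000) solves the equation, and by the theorem it is the least positive solution.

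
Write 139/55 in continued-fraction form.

[2; 1, 1, 8, 1, 2]

Run the Euclidean algorithm on 139 and 55; the successive quotients are the partial quotients a_0, a_1, ... (each step inverts the fractional part left over by the previous one):
  139 = 2*55 + 29, so a_0 = 2.
  55 = 1*29 + 26, so a_1 = 1.
  29 = 1*26 + 3, so a_2 = 1.
  26 = 8*3 + 2, so a_3 = 8.
  3 = 1*2 + 1, so a_4 = 1.
  2 = 2*1 + 0, so a_5 = 2.
The remainder reaches 0 after 6 divisions, so the expansion has 6 partial quotients, read off in order.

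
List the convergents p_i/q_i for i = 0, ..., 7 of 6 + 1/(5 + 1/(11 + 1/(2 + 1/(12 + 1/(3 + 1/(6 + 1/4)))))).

6/1, 31/5, 347/56, 725/117, 9047/1460, 27866/4497, 176243/28442, 732838/118265

Using the convergent recurrence p_i = a_i*p_{i-1} + p_{i-2}, q_i = a_i*q_{i-1} + q_{i-2} with p_{-2}=0, p_{-1}=1, q_{-2}=1, q_{-1}=0:
  i=0: a_0=6, p_0 = 6*1 + 0 = 6, q_0 = 6*0 + 1 = 1.
  i=1: a_1=5, p_1 = 5*6 + 1 = 31, q_1 = 5*1 + 0 = 5.
  i=2: a_2=11, p_2 = 11*31 + 6 = 347, q_2 = 11*5 + 1 = 56.
  i=3: a_3=2, p_3 = 2*347 + 31 = 725, q_3 = 2*56 + 5 = 117.
  i=4: a_4=12, p_4 = 12*725 + 347 = 9047, q_4 = 12*117 + 56 = 1460.
  i=5: a_5=3, p_5 = 3*9047 + 725 = 27866, q_5 = 3*1460 + 117 = 4497.
  i=6: a_6=6, p_6 = 6*27866 + 9047 = 176243, q_6 = 6*4497 + 1460 = 28442.
  i=7: a_7=4, p_7 = 4*176243 + 27866 = 732838, q_7 = 4*28442 + 4497 = 118265.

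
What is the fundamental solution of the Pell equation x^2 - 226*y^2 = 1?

(x, y) = (451, 30)

First expand sqrt(226) as a continued fraction. With x_i = (sqrt(226) + m_i)/d_i and (m_0, d_0) = (0, 1): a_0 = floor(sqrt(226)) = 15, since 15^2 = 225 <= 226 < 256 = 16^2.
Iterate m_{i+1} = d_i*a_i - m_i, d_{i+1} = (226 - m_{i+1}^2)/d_i, a_{i+1} = floor((a_0 + m_{i+1})/d_{i+1}):
  m_1 = 1*15 - 0 = 15, d_1 = (226 - 15^2)/1 = 1/1 = 1, a_1 = floor((15 + 15)/1) = 30.
  m_2 = 1*30 - 15 = 15, d_2 = (226 - 15^2)/1 = 1/1 = 1: (m_2, d_2) = (m_1, d_1) = (15, 1), so from here the quotient a_1 repeats; the period length is 1.
So sqrt(226) = [15; (30)] with period length k = 1.
k is odd, so (p_{k-1}, q_{k-1}) only solves x^2 - 226y^2 = -1 and the fundamental solution of x^2 - 226y^2 = 1 is (p_{2k-1}, q_{2k-1}) = (p_1, q_1); compute convergents through index 1, running through the period twice.
Convergents (p_i = a_i*p_{i-1} + p_{i-2}, q_i = a_i*q_{i-1} + q_{i-2} with p_{-2}=0, p_{-1}=1, q_{-2}=1, q_{-1}=0):
  i=0: a_0=15, p_0 = 15*1 + 0 = 15, q_0 = 15*0 + 1 = 1.
  i=1: a_1=30, p_1 = 30*15 + 1 = 451, q_1 = 30*1 + 0 = 30.
Indeed p_0^2 - 226*q_0^2 = 225 - 226 = -1, not +1.
Check: 451^2 - 226*30^2 = 203401 - 203400 = 1, so (x, y) = (451, 30) solves the equation, and by the theorem it is the least positive solution.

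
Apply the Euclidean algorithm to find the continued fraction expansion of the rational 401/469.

[0; 1, 5, 1, 8, 1, 2, 2]

Run the Euclidean algorithm on 401 and 469; the successive quotients are the partial quotients a_0, a_1, ... (each step inverts the fractional part left over by the previous one):
  401 = 0*469 + 401, so a_0 = 0.
  469 = 1*401 + 68, so a_1 = 1.
  401 = 5*68 + 61, so a_2 = 5.
  68 = 1*61 + 7, so a_3 = 1.
  61 = 8*7 + 5, so a_4 = 8.
  7 = 1*5 + 2, so a_5 = 1.
  5 = 2*2 + 1, so a_6 = 2.
  2 = 2*1 + 0, so a_7 = 2.
The remainder reaches 0 after 8 divisions, so the expansion has 8 partial quotients, read off in order.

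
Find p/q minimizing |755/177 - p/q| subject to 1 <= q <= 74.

273/64

Expand x = 755/177 as a continued fraction with the Euclidean algorithm:
  755 = 4*177 + 47, so a_0 = 4.
  177 = 3*47 + 36, so a_1 = 3.
  47 = 1*36 + 11, so a_2 = 1.
  36 = 3*11 + 3, so a_3 = 3.
  11 = 3*3 + 2, so a_4 = 3.
  3 = 1*2 + 1, so a_5 = 1.
  2 = 2*1 + 0, so a_6 = 2.
so x = [4; 3, 1, 3, 3, 1, 2].
Convergents (p_i = a_i*p_{i-1} + p_{i-2}, q_i = a_i*q_{i-1} + q_{i-2} with p_{-2}=0, p_{-1}=1, q_{-2}=1, q_{-1}=0), until the denominator exceeds 74:
  i=0: a_0=4, p_0 = 4*1 + 0 = 4, q_0 = 4*0 + 1 = 1.
  i=1: a_1=3, p_1 = 3*4 + 1 = 13, q_1 = 3*1 + 0 = 3.
  i=2: a_2=1, p_2 = 1*13 + 4 = 17, q_2 = 1*3 + 1 = 4.
  i=3: a_3=3, p_3 = 3*17 + 13 = 64, q_3 = 3*4 + 3 = 15.
  i=4: a_4=3, p_4 = 3*64 + 17 = 209, q_4 = 3*15 + 4 = 49.
  i=5: a_5=1, p_5 = 1*209 + 64 = 273, q_5 = 1*49 + 15 = 64.
  i=6: a_6=2, p_6 = 2*273 + 209 = 755, q_6 = 2*64 + 49 = 177.
q_6 = 177 > 74, so the last convergent with denominator <= 74 is p_5/q_5 = 273/64.
The closest fraction with denominator <= 74 is either p_5/q_5 or the intermediate fraction (k*p_5 + p_4)/(k*q_5 + q_4) with the largest k >= 1 whose denominator stays <= 74; these approach x as k grows, and every other convergent or intermediate fraction in range is farther away.
Largest k: floor((74 - q_4)/q_5) = floor((74 - 49)/64) = 0.
Since k = 0, no intermediate fraction beyond p_5/q_5 has denominator <= 74, so the convergent 273/64 is the closest (its error is |755*64 - 273*177|/(177*64) = 1/11328).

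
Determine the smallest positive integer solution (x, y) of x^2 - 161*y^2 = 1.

(x, y) = (11775, 928)

First expand sqrt(161) as a continued fraction. With x_i = (sqrt(161) + m_i)/d_i and (m_0, d_0) = (0, 1): a_0 = floor(sqrt(161)) = 12, since 12^2 = 144 <= 161 < 169 = 13^2.
Iterate m_{i+1} = d_i*a_i - m_i, d_{i+1} = (161 - m_{i+1}^2)/d_i, a_{i+1} = floor((a_0 + m_{i+1})/d_{i+1}):
  m_1 = 1*12 - 0 = 12, d_1 = (161 - 12^2)/1 = 17/1 = 17, a_1 = floor((12 + 12)/17) = 1.
  m_2 = 17*1 - 12 = 5, d_2 = (161 - 5^2)/17 = 136/17 = 8, a_2 = floor((12 + 5)/8) = 2.
  m_3 = 8*2 - 5 = 11, d_3 = (161 - 11^2)/8 = 40/8 = 5, a_3 = floor((12 + 11)/5) = 4.
  m_4 = 5*4 - 11 = 9, d_4 = (161 - 9^2)/5 = 80/5 = 16, a_4 = floor((12 + 9)/16) = 1.
  m_5 = 16*1 - 9 = 7, d_5 = (161 - 7^2)/16 = 112/16 = 7, a_5 = floor((12 + 7)/7) = 2.
  m_6 = 7*2 - 7 = 7, d_6 = (161 - 7^2)/7 = 112/7 = 16, a_6 = floor((12 + 7)/16) = 1.
  m_7 = 16*1 - 7 = 9, d_7 = (161 - 9^2)/16 = 80/16 = 5, a_7 = floor((12 + 9)/5) = 4.
  m_8 = 5*4 - 9 = 11, d_8 = (161 - 11^2)/5 = 40/5 = 8, a_8 = floor((12 + 11)/8) = 2.
  m_9 = 8*2 - 11 = 5, d_9 = (161 - 5^2)/8 = 136/8 = 17, a_9 = floor((12 + 5)/17) = 1.
  m_10 = 17*1 - 5 = 12, d_10 = (161 - 12^2)/17 = 17/17 = 1, a_10 = floor((12 + 12)/1) = 24.
  m_11 = 1*24 - 12 = 12, d_11 = (161 - 12^2)/1 = 17/1 = 17: (m_11, d_11) = (m_1, d_1) = (12, 17), so from here the quotients repeat a_1, ..., a_10; the period length is 10.
So sqrt(161) = [12; (1, 2, 4, 1, 2, 1, 4, 2, 1, 24)] with period length k = 10.
k is even, so the fundamental solution of x^2 - 161y^2 = 1 is (p_{k-1}, q_{k-1}) = (p_9, q_9); compute convergents through index 9.
Convergents (p_i = a_i*p_{i-1} + p_{i-2}, q_i = a_i*q_{i-1} + q_{i-2} with p_{-2}=0, p_{-1}=1, q_{-2}=1, q_{-1}=0):
  i=0: a_0=12, p_0 = 12*1 + 0 = 12, q_0 = 12*0 + 1 = 1.
  i=1: a_1=1, p_1 = 1*12 + 1 = 13, q_1 = 1*1 + 0 = 1.
  i=2: a_2=2, p_2 = 2*13 + 12 = 38, q_2 = 2*1 + 1 = 3.
  i=3: a_3=4, p_3 = 4*38 + 13 = 165, q_3 = 4*3 + 1 = 13.
  i=4: a_4=1, p_4 = 1*165 + 38 = 203, q_4 = 1*13 + 3 = 16.
  i=5: a_5=2, p_5 = 2*203 + 165 = 571, q_5 = 2*16 + 13 = 45.
  i=6: a_6=1, p_6 = 1*571 + 203 = 774, q_6 = 1*45 + 16 = 61.
  i=7: a_7=4, p_7 = 4*774 + 571 = 3667, q_7 = 4*61 + 45 = 289.
  i=8: a_8=2, p_8 = 2*3667 + 774 = 8108, q_8 = 2*289 + 61 = 639.
  i=9: a_9=1, p_9 = 1*8108 + 3667 = 11775, q_9 = 1*639 + 289 = 928.
Check: 11775^2 - 161*928^2 = 138650625 - 138650624 = 1, so (x, y) = (11775, 928) solves the equation, and by the theorem it is the least positive solution.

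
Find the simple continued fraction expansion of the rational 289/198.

Run the Euclidean algorithm on 289 and 198; the successive quotients are the partial quotients a_0, a_1, ... (each step inverts the fractional part left over by the previous one):
  289 = 1*198 + 91, so a_0 = 1.
  198 = 2*91 + 16, so a_1 = 2.
  91 = 5*16 + 11, so a_2 = 5.
  16 = 1*11 + 5, so a_3 = 1.
  11 = 2*5 + 1, so a_4 = 2.
  5 = 5*1 + 0, so a_5 = 5.
The remainder reaches 0 after 6 divisions, so the expansion has 6 partial quotients, read off in order.

[1; 2, 5, 1, 2, 5]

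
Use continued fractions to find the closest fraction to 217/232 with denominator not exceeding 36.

Expand x = 217/232 as a continued fraction with the Euclidean algorithm:
  217 = 0*232 + 217, so a_0 = 0.
  232 = 1*217 + 15, so a_1 = 1.
  217 = 14*15 + 7, so a_2 = 14.
  15 = 2*7 + 1, so a_3 = 2.
  7 = 7*1 + 0, so a_4 = 7.
so x = [0; 1, 14, 2, 7].
Convergents (p_i = a_i*p_{i-1} + p_{i-2}, q_i = a_i*q_{i-1} + q_{i-2} with p_{-2}=0, p_{-1}=1, q_{-2}=1, q_{-1}=0), until the denominator exceeds 36:
  i=0: a_0=0, p_0 = 0*1 + 0 = 0, q_0 = 0*0 + 1 = 1.
  i=1: a_1=1, p_1 = 1*0 + 1 = 1, q_1 = 1*1 + 0 = 1.
  i=2: a_2=14, p_2 = 14*1 + 0 = 14, q_2 = 14*1 + 1 = 15.
  i=3: a_3=2, p_3 = 2*14 + 1 = 29, q_3 = 2*15 + 1 = 31.
  i=4: a_4=7, p_4 = 7*29 + 14 = 217, q_4 = 7*31 + 15 = 232.
q_4 = 232 > 36, so the last convergent with denominator <= 36 is p_3/q_3 = 29/31.
The closest fraction with denominator <= 36 is either p_3/q_3 or the intermediate fraction (k*p_3 + p_2)/(k*q_3 + q_2) with the largest k >= 1 whose denominator stays <= 36; these approach x as k grows, and every other convergent or intermediate fraction in range is farther away.
Largest k: floor((36 - q_2)/q_3) = floor((36 - 15)/31) = 0.
Since k = 0, no intermediate fraction beyond p_3/q_3 has denominator <= 36, so the convergent 29/31 is the closest (its error is |217*31 - 29*232|/(232*31) = 1/7192).

29/31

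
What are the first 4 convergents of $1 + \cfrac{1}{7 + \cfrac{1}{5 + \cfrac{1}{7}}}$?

Using the convergent recurrence p_i = a_i*p_{i-1} + p_{i-2}, q_i = a_i*q_{i-1} + q_{i-2} with p_{-2}=0, p_{-1}=1, q_{-2}=1, q_{-1}=0:
  i=0: a_0=1, p_0 = 1*1 + 0 = 1, q_0 = 1*0 + 1 = 1.
  i=1: a_1=7, p_1 = 7*1 + 1 = 8, q_1 = 7*1 + 0 = 7.
  i=2: a_2=5, p_2 = 5*8 + 1 = 41, q_2 = 5*7 + 1 = 36.
  i=3: a_3=7, p_3 = 7*41 + 8 = 295, q_3 = 7*36 + 7 = 259.

1/1, 8/7, 41/36, 295/259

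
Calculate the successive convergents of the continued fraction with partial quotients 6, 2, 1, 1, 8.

Using the convergent recurrence p_i = a_i*p_{i-1} + p_{i-2}, q_i = a_i*q_{i-1} + q_{i-2} with p_{-2}=0, p_{-1}=1, q_{-2}=1, q_{-1}=0:
  i=0: a_0=6, p_0 = 6*1 + 0 = 6, q_0 = 6*0 + 1 = 1.
  i=1: a_1=2, p_1 = 2*6 + 1 = 13, q_1 = 2*1 + 0 = 2.
  i=2: a_2=1, p_2 = 1*13 + 6 = 19, q_2 = 1*2 + 1 = 3.
  i=3: a_3=1, p_3 = 1*19 + 13 = 32, q_3 = 1*3 + 2 = 5.
  i=4: a_4=8, p_4 = 8*32 + 19 = 275, q_4 = 8*5 + 3 = 43.

6/1, 13/2, 19/3, 32/5, 275/43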